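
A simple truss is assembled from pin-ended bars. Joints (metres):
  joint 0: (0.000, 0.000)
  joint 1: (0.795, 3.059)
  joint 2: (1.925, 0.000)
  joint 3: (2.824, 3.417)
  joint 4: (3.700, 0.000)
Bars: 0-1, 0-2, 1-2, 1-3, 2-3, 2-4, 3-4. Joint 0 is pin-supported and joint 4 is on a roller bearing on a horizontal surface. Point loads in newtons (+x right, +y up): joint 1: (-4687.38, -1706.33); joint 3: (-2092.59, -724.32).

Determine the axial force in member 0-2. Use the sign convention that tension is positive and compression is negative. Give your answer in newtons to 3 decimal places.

N=5 nodes, M=7 members, R=3 reactions → 2N=10, M+R=10
member 0 (0-1): L=3.1606, (cx,cy)=(0.2515,0.9678)
member 1 (0-2): L=1.9250, (cx,cy)=(1.0000,0.0000)
member 2 (1-2): L=3.2610, (cx,cy)=(0.3465,-0.9380)
member 3 (1-3): L=2.0603, (cx,cy)=(0.9848,0.1738)
member 4 (2-3): L=3.5333, (cx,cy)=(0.2544,0.9671)
member 5 (2-4): L=1.7750, (cx,cy)=(1.0000,0.0000)
member 6 (3-4): L=3.5275, (cx,cy)=(0.2483,-0.9687)
solve A·x = −loads:
  F[0-1] = -7562.1794 N (compression)
  F[0-2] = -4877.8317 N (compression)
  F[1-2] = +6109.1328 N (tension)
  F[1-3] = +678.6575 N (tension)
  F[2-3] = -5925.6555 N (compression)
  F[2-4] = -1253.2147 N (compression)
  F[3-4] = +5046.4797 N (tension)
  Rx@0 = +6779.9700 N
  Ry@0 = +7319.0455 N
  Ry@4 = -4888.3955 N

-4877.832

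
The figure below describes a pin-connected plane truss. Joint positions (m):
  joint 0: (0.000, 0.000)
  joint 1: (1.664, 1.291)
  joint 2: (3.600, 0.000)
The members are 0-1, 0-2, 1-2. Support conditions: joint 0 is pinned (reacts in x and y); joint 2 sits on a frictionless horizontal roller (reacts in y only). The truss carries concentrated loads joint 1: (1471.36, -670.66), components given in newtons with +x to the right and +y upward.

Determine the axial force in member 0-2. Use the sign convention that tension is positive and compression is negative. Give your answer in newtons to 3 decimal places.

N=3 nodes, M=3 members, R=3 reactions → 2N=6, M+R=6
member 0 (0-1): L=2.1061, (cx,cy)=(0.7901,0.6130)
member 1 (0-2): L=3.6000, (cx,cy)=(1.0000,0.0000)
member 2 (1-2): L=2.3270, (cx,cy)=(0.8320,-0.5548)
solve A·x = −loads:
  F[0-1] = +272.4039 N (tension)
  F[0-2] = +1256.1356 N (tension)
  F[1-2] = -1509.8071 N (compression)
  Rx@0 = -1471.3600 N
  Ry@0 = -166.9800 N
  Ry@2 = +837.6400 N

1256.136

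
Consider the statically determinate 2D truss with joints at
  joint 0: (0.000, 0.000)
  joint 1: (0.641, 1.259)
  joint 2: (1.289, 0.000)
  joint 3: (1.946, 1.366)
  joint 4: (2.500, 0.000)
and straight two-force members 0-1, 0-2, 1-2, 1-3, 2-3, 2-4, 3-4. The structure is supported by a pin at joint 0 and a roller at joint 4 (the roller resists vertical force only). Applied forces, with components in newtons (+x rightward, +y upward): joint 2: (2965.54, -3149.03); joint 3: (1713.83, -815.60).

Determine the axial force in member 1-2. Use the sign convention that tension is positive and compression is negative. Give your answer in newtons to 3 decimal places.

N=5 nodes, M=7 members, R=3 reactions → 2N=10, M+R=10
member 0 (0-1): L=1.4128, (cx,cy)=(0.4537,0.8911)
member 1 (0-2): L=1.2890, (cx,cy)=(1.0000,0.0000)
member 2 (1-2): L=1.4160, (cx,cy)=(0.4576,-0.8891)
member 3 (1-3): L=1.3094, (cx,cy)=(0.9967,0.0817)
member 4 (2-3): L=1.5158, (cx,cy)=(0.4334,0.9012)
member 5 (2-4): L=1.2110, (cx,cy)=(1.0000,0.0000)
member 6 (3-4): L=1.4741, (cx,cy)=(0.3758,-0.9267)
solve A·x = −loads:
  F[0-1] = -863.7070 N (compression)
  F[0-2] = +5071.2457 N (tension)
  F[1-2] = +795.9311 N (tension)
  F[1-3] = -758.6592 N (compression)
  F[2-3] = +2709.0343 N (tension)
  F[2-4] = +1295.7515 N (tension)
  F[3-4] = -3447.6965 N (compression)
  Rx@0 = -4679.3700 N
  Ry@0 = +769.6904 N
  Ry@4 = +3194.9396 N

795.931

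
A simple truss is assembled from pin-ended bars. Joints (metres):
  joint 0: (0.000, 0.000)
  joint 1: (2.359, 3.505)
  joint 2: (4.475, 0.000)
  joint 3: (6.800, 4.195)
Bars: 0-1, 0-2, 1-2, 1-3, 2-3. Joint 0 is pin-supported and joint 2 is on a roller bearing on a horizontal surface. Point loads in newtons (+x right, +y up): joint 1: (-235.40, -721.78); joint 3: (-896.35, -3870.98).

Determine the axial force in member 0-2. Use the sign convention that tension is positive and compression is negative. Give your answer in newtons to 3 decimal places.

-1566.026

N=4 nodes, M=5 members, R=3 reactions → 2N=8, M+R=8
member 0 (0-1): L=4.2249, (cx,cy)=(0.5584,0.8296)
member 1 (0-2): L=4.4750, (cx,cy)=(1.0000,0.0000)
member 2 (1-2): L=4.0942, (cx,cy)=(0.5168,-0.8561)
member 3 (1-3): L=4.4943, (cx,cy)=(0.9881,0.1535)
member 4 (2-3): L=4.7962, (cx,cy)=(0.4848,0.8746)
solve A·x = −loads:
  F[0-1] = +777.7776 N (tension)
  F[0-2] = -1566.0255 N (compression)
  F[1-2] = -1348.7757 N (compression)
  F[1-3] = +1383.1598 N (tension)
  F[2-3] = -4668.5428 N (compression)
  Rx@0 = +1131.7500 N
  Ry@0 = -645.2462 N
  Ry@2 = +5238.0062 N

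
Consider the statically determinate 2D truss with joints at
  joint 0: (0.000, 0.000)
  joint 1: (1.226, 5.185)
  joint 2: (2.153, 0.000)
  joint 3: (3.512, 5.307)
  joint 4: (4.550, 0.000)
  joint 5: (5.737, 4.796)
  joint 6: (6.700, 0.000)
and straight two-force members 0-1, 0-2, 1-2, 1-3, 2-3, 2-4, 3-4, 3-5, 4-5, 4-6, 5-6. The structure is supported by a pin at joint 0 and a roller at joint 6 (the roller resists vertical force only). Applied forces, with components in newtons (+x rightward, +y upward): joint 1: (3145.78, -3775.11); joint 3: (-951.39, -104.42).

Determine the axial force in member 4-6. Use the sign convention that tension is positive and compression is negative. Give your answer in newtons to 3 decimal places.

487.202

N=7 nodes, M=11 members, R=3 reactions → 2N=14, M+R=14
member 0 (0-1): L=5.3280, (cx,cy)=(0.2301,0.9732)
member 1 (0-2): L=2.1530, (cx,cy)=(1.0000,0.0000)
member 2 (1-2): L=5.2672, (cx,cy)=(0.1760,-0.9844)
member 3 (1-3): L=2.2893, (cx,cy)=(0.9986,0.0533)
member 4 (2-3): L=5.4782, (cx,cy)=(0.2481,0.9687)
member 5 (2-4): L=2.3970, (cx,cy)=(1.0000,0.0000)
member 6 (3-4): L=5.4076, (cx,cy)=(0.1920,-0.9814)
member 7 (3-5): L=2.2829, (cx,cy)=(0.9746,-0.2238)
member 8 (4-5): L=4.9407, (cx,cy)=(0.2402,0.9707)
member 9 (4-6): L=2.1500, (cx,cy)=(1.0000,0.0000)
member 10 (5-6): L=4.8917, (cx,cy)=(0.1969,-0.9804)
solve A·x = −loads:
  F[0-1] = -1493.2038 N (compression)
  F[0-2] = +2537.9855 N (tension)
  F[1-2] = -2523.8870 N (compression)
  F[1-3] = -3049.5192 N (compression)
  F[2-3] = +2564.6594 N (tension)
  F[2-4] = +1457.5747 N (tension)
  F[3-4] = -2231.5176 N (compression)
  F[3-5] = -1056.0216 N (compression)
  F[4-5] = +2256.0985 N (tension)
  F[4-6] = +487.2016 N (tension)
  F[5-6] = -2474.8254 N (compression)
  Rx@0 = -2194.3900 N
  Ry@0 = +1453.1344 N
  Ry@6 = +2426.3956 N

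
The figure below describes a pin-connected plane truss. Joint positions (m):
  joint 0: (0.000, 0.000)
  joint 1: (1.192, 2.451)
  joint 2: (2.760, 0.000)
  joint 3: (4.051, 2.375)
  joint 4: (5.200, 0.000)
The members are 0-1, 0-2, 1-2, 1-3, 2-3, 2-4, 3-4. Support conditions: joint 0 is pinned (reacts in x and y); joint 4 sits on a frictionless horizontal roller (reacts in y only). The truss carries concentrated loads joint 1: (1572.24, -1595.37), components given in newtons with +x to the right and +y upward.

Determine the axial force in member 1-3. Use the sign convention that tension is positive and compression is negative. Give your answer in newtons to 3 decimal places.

-1121.267

N=5 nodes, M=7 members, R=3 reactions → 2N=10, M+R=10
member 0 (0-1): L=2.7255, (cx,cy)=(0.4374,0.8993)
member 1 (0-2): L=2.7600, (cx,cy)=(1.0000,0.0000)
member 2 (1-2): L=2.9096, (cx,cy)=(0.5389,-0.8424)
member 3 (1-3): L=2.8600, (cx,cy)=(0.9996,-0.0266)
member 4 (2-3): L=2.7032, (cx,cy)=(0.4776,0.8786)
member 5 (2-4): L=2.4400, (cx,cy)=(1.0000,0.0000)
member 6 (3-4): L=2.6383, (cx,cy)=(0.4355,-0.9002)
solve A·x = −loads:
  F[0-1] = -543.3097 N (compression)
  F[0-2] = +1809.8584 N (tension)
  F[1-2] = -1278.5115 N (compression)
  F[1-3] = -1121.2675 N (compression)
  F[2-3] = +1225.8102 N (tension)
  F[2-4] = +535.4471 N (tension)
  F[3-4] = -1229.4956 N (compression)
  Rx@0 = -1572.2400 N
  Ry@0 = +488.5928 N
  Ry@4 = +1106.7772 N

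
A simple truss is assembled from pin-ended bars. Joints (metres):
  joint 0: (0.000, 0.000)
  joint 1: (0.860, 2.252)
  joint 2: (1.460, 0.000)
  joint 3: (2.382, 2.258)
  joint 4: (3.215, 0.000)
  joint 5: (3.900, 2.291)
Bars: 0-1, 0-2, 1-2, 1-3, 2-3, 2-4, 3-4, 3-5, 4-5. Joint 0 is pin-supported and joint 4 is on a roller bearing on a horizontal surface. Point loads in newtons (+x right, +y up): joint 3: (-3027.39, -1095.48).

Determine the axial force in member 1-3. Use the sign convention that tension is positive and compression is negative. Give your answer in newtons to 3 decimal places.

-1560.853

N=6 nodes, M=9 members, R=3 reactions → 2N=12, M+R=12
member 0 (0-1): L=2.4106, (cx,cy)=(0.3568,0.9342)
member 1 (0-2): L=1.4600, (cx,cy)=(1.0000,0.0000)
member 2 (1-2): L=2.3306, (cx,cy)=(0.2574,-0.9663)
member 3 (1-3): L=1.5220, (cx,cy)=(1.0000,0.0039)
member 4 (2-3): L=2.4390, (cx,cy)=(0.3780,0.9258)
member 5 (2-4): L=1.7550, (cx,cy)=(1.0000,0.0000)
member 6 (3-4): L=2.4068, (cx,cy)=(0.3461,-0.9382)
member 7 (3-5): L=1.5184, (cx,cy)=(0.9998,0.0217)
member 8 (4-5): L=2.3912, (cx,cy)=(0.2865,0.9581)
solve A·x = −loads:
  F[0-1] = -2579.8292 N (compression)
  F[0-2] = -2107.0250 N (compression)
  F[1-2] = +2487.7771 N (tension)
  F[1-3] = -1560.8528 N (compression)
  F[2-3] = -2596.5997 N (compression)
  F[2-4] = -484.9668 N (compression)
  F[3-4] = +1401.1941 N (tension)
  F[3-5] = +0.0000 N (tension)
  F[4-5] = +0.0000 N (tension)
  Rx@0 = +3027.3900 N
  Ry@0 = +2410.0720 N
  Ry@4 = -1314.5920 N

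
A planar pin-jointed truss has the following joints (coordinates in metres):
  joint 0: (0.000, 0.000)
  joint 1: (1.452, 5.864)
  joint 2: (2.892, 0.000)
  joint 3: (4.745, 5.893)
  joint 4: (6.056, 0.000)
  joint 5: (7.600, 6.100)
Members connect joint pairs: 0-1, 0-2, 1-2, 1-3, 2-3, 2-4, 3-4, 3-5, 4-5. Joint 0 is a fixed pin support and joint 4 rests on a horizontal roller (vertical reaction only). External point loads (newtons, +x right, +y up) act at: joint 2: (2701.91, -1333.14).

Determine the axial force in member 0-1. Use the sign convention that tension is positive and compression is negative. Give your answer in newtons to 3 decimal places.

-717.543

N=6 nodes, M=9 members, R=3 reactions → 2N=12, M+R=12
member 0 (0-1): L=6.0411, (cx,cy)=(0.2404,0.9707)
member 1 (0-2): L=2.8920, (cx,cy)=(1.0000,0.0000)
member 2 (1-2): L=6.0382, (cx,cy)=(0.2385,-0.9711)
member 3 (1-3): L=3.2931, (cx,cy)=(1.0000,0.0088)
member 4 (2-3): L=6.1775, (cx,cy)=(0.3000,0.9540)
member 5 (2-4): L=3.1640, (cx,cy)=(1.0000,0.0000)
member 6 (3-4): L=6.0371, (cx,cy)=(0.2172,-0.9761)
member 7 (3-5): L=2.8625, (cx,cy)=(0.9974,0.0723)
member 8 (4-5): L=6.2924, (cx,cy)=(0.2454,0.9694)
solve A·x = −loads:
  F[0-1] = -717.5429 N (compression)
  F[0-2] = +2874.3742 N (tension)
  F[1-2] = +714.0935 N (tension)
  F[1-3] = -342.7752 N (compression)
  F[2-3] = +670.5270 N (tension)
  F[2-4] = +141.6297 N (tension)
  F[3-4] = -652.1953 N (compression)
  F[3-5] = -0.0000 N (compression)
  F[4-5] = -0.0000 N (compression)
  Rx@0 = -2701.9100 N
  Ry@0 = +696.5084 N
  Ry@4 = +636.6316 N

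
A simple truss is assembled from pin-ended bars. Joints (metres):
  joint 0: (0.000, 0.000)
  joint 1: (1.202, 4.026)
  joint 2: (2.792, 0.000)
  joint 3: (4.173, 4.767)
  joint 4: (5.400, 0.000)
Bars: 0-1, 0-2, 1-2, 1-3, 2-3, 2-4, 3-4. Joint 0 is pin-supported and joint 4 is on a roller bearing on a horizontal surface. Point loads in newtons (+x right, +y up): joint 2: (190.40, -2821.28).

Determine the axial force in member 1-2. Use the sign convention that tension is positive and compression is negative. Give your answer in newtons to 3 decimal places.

1234.317

N=5 nodes, M=7 members, R=3 reactions → 2N=10, M+R=10
member 0 (0-1): L=4.2016, (cx,cy)=(0.2861,0.9582)
member 1 (0-2): L=2.7920, (cx,cy)=(1.0000,0.0000)
member 2 (1-2): L=4.3286, (cx,cy)=(0.3673,-0.9301)
member 3 (1-3): L=3.0620, (cx,cy)=(0.9703,0.2420)
member 4 (2-3): L=4.9630, (cx,cy)=(0.2783,0.9605)
member 5 (2-4): L=2.6080, (cx,cy)=(1.0000,0.0000)
member 6 (3-4): L=4.9224, (cx,cy)=(0.2493,-0.9684)
solve A·x = −loads:
  F[0-1] = -1422.0059 N (compression)
  F[0-2] = +597.2092 N (tension)
  F[1-2] = +1234.3170 N (tension)
  F[1-3] = -886.5550 N (compression)
  F[2-3] = +1742.0508 N (tension)
  F[2-4] = +375.4631 N (tension)
  F[3-4] = -1506.2525 N (compression)
  Rx@0 = -190.4000 N
  Ry@0 = +1362.5737 N
  Ry@4 = +1458.7063 N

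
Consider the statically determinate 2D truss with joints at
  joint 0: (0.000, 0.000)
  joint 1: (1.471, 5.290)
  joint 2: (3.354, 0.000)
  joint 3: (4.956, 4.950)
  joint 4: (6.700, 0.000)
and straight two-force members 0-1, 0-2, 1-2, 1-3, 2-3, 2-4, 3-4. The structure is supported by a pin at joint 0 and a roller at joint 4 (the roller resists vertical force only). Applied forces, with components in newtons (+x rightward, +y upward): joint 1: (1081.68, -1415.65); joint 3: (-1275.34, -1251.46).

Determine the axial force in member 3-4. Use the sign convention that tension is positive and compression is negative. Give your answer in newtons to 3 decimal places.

N=5 nodes, M=7 members, R=3 reactions → 2N=10, M+R=10
member 0 (0-1): L=5.4907, (cx,cy)=(0.2679,0.9634)
member 1 (0-2): L=3.3540, (cx,cy)=(1.0000,0.0000)
member 2 (1-2): L=5.6151, (cx,cy)=(0.3353,-0.9421)
member 3 (1-3): L=3.5015, (cx,cy)=(0.9953,-0.0971)
member 4 (2-3): L=5.2028, (cx,cy)=(0.3079,0.9514)
member 5 (2-4): L=3.3460, (cx,cy)=(1.0000,0.0000)
member 6 (3-4): L=5.2482, (cx,cy)=(0.3323,-0.9432)
solve A·x = −loads:
  F[0-1] = -1576.4058 N (compression)
  F[0-2] = +228.6699 N (tension)
  F[1-2] = +274.7617 N (tension)
  F[1-3] = -1603.7277 N (compression)
  F[2-3] = -272.0705 N (compression)
  F[2-4] = +404.5833 N (tension)
  F[3-4] = -1217.5178 N (compression)
  Rx@0 = +193.6600 N
  Ry@0 = +1518.7800 N
  Ry@4 = +1148.3300 N

-1217.518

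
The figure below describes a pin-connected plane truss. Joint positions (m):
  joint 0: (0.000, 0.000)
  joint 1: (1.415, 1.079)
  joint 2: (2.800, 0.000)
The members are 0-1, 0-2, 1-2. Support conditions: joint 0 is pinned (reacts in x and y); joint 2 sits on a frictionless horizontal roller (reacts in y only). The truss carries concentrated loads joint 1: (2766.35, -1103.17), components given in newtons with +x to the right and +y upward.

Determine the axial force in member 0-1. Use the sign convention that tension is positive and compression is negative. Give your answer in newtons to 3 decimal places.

N=3 nodes, M=3 members, R=3 reactions → 2N=6, M+R=6
member 0 (0-1): L=1.7795, (cx,cy)=(0.7952,0.6064)
member 1 (0-2): L=2.8000, (cx,cy)=(1.0000,0.0000)
member 2 (1-2): L=1.7557, (cx,cy)=(0.7889,-0.6146)
solve A·x = −loads:
  F[0-1] = +858.1592 N (tension)
  F[0-2] = +2083.9534 N (tension)
  F[1-2] = -2641.7236 N (compression)
  Rx@0 = -2766.3500 N
  Ry@0 = -520.3576 N
  Ry@2 = +1623.5276 N

858.159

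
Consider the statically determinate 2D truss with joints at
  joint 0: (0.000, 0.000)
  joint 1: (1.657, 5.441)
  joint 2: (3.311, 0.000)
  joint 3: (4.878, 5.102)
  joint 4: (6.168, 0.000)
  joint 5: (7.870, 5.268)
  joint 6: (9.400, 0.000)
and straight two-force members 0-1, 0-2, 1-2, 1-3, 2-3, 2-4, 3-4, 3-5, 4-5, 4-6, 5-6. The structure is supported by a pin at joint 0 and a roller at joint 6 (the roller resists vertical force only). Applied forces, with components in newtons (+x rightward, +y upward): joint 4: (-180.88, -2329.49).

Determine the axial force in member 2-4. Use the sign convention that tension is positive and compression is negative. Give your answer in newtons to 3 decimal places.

N=7 nodes, M=11 members, R=3 reactions → 2N=14, M+R=14
member 0 (0-1): L=5.6877, (cx,cy)=(0.2913,0.9566)
member 1 (0-2): L=3.3110, (cx,cy)=(1.0000,0.0000)
member 2 (1-2): L=5.6868, (cx,cy)=(0.2908,-0.9568)
member 3 (1-3): L=3.2388, (cx,cy)=(0.9945,-0.1047)
member 4 (2-3): L=5.3372, (cx,cy)=(0.2936,0.9559)
member 5 (2-4): L=2.8570, (cx,cy)=(1.0000,0.0000)
member 6 (3-4): L=5.2626, (cx,cy)=(0.2451,-0.9695)
member 7 (3-5): L=2.9966, (cx,cy)=(0.9985,0.0554)
member 8 (4-5): L=5.5361, (cx,cy)=(0.3074,0.9516)
member 9 (4-6): L=3.2320, (cx,cy)=(1.0000,0.0000)
member 10 (5-6): L=5.4857, (cx,cy)=(0.2789,-0.9603)
solve A·x = −loads:
  F[0-1] = -837.2664 N (compression)
  F[0-2] = +63.0404 N (tension)
  F[1-2] = +892.5249 N (tension)
  F[1-3] = -506.2893 N (compression)
  F[2-3] = -893.3100 N (compression)
  F[2-4] = +584.9029 N (tension)
  F[3-4] = +771.5070 N (tension)
  F[3-5] = -956.3695 N (compression)
  F[4-5] = +1662.0142 N (tension)
  F[4-6] = +443.9387 N (tension)
  F[5-6] = -1591.7041 N (compression)
  Rx@0 = +180.8800 N
  Ry@0 = +800.9481 N
  Ry@6 = +1528.5419 N

584.903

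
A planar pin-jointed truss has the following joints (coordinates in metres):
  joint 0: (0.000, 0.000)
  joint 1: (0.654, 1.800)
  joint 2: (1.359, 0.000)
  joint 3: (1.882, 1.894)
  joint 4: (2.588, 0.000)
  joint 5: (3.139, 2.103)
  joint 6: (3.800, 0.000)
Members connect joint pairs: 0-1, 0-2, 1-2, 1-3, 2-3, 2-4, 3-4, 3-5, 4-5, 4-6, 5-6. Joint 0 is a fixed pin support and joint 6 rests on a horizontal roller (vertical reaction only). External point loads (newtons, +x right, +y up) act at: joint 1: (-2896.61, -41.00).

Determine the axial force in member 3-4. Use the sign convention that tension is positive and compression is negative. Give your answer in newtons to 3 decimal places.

N=7 nodes, M=11 members, R=3 reactions → 2N=14, M+R=14
member 0 (0-1): L=1.9151, (cx,cy)=(0.3415,0.9399)
member 1 (0-2): L=1.3590, (cx,cy)=(1.0000,0.0000)
member 2 (1-2): L=1.9331, (cx,cy)=(0.3647,-0.9311)
member 3 (1-3): L=1.2316, (cx,cy)=(0.9971,0.0763)
member 4 (2-3): L=1.9649, (cx,cy)=(0.2662,0.9639)
member 5 (2-4): L=1.2290, (cx,cy)=(1.0000,0.0000)
member 6 (3-4): L=2.0213, (cx,cy)=(0.3493,-0.9370)
member 7 (3-5): L=1.2743, (cx,cy)=(0.9865,0.1640)
member 8 (4-5): L=2.1740, (cx,cy)=(0.2535,0.9673)
member 9 (4-6): L=1.2120, (cx,cy)=(1.0000,0.0000)
member 10 (5-6): L=2.2044, (cx,cy)=(0.2999,-0.9540)
solve A·x = −loads:
  F[0-1] = -1495.9514 N (compression)
  F[0-2] = -2385.7553 N (compression)
  F[1-2] = +1613.7366 N (tension)
  F[1-3] = +1802.4964 N (tension)
  F[2-3] = -1558.8304 N (compression)
  F[2-4] = -1382.3191 N (compression)
  F[3-4] = +1602.7235 N (tension)
  F[3-5] = +833.8128 N (tension)
  F[4-5] = -1552.4730 N (compression)
  F[4-6] = -429.0440 N (compression)
  F[5-6] = +1430.8613 N (tension)
  Rx@0 = +2896.6100 N
  Ry@0 = +1406.0221 N
  Ry@6 = -1365.0221 N

1602.723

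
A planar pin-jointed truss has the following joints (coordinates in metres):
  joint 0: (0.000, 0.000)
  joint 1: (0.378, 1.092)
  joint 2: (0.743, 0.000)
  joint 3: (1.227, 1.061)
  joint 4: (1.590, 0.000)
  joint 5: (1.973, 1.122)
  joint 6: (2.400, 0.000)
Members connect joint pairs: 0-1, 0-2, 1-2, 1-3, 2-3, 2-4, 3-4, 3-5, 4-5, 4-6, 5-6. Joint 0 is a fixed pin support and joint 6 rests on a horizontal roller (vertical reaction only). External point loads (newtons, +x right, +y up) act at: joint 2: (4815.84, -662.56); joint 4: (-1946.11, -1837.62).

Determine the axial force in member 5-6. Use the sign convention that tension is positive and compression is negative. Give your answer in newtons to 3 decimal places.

N=7 nodes, M=11 members, R=3 reactions → 2N=14, M+R=14
member 0 (0-1): L=1.1556, (cx,cy)=(0.3271,0.9450)
member 1 (0-2): L=0.7430, (cx,cy)=(1.0000,0.0000)
member 2 (1-2): L=1.1514, (cx,cy)=(0.3170,-0.9484)
member 3 (1-3): L=0.8496, (cx,cy)=(0.9993,-0.0365)
member 4 (2-3): L=1.1662, (cx,cy)=(0.4150,0.9098)
member 5 (2-4): L=0.8470, (cx,cy)=(1.0000,0.0000)
member 6 (3-4): L=1.1214, (cx,cy)=(0.3237,-0.9462)
member 7 (3-5): L=0.7485, (cx,cy)=(0.9967,0.0815)
member 8 (4-5): L=1.1856, (cx,cy)=(0.3231,0.9464)
member 9 (4-6): L=0.8100, (cx,cy)=(1.0000,0.0000)
member 10 (5-6): L=1.2005, (cx,cy)=(0.3557,-0.9346)
solve A·x = −loads:
  F[0-1] = -1140.3758 N (compression)
  F[0-2] = +3242.7590 N (tension)
  F[1-2] = +1164.8215 N (tension)
  F[1-3] = -742.7829 N (compression)
  F[2-3] = -486.0179 N (compression)
  F[2-4] = -1002.1097 N (compression)
  F[3-4] = +347.3984 N (tension)
  F[3-5] = -1059.9821 N (compression)
  F[4-5] = +1594.4172 N (tension)
  F[4-6] = +541.3769 N (tension)
  F[5-6] = -1522.0747 N (compression)
  Rx@0 = -2869.7300 N
  Ry@0 = +1077.6392 N
  Ry@6 = +1422.5408 N

-1522.075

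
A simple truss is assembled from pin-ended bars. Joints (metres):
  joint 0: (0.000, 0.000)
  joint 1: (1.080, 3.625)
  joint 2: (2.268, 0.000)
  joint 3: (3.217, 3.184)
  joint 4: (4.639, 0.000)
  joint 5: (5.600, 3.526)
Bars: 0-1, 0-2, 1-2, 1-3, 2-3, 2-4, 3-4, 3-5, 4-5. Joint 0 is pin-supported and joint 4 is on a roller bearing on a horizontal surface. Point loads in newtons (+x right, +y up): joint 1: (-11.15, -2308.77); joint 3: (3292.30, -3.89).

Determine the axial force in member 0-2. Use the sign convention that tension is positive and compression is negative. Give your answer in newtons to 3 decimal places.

3138.586

N=6 nodes, M=9 members, R=3 reactions → 2N=12, M+R=12
member 0 (0-1): L=3.7825, (cx,cy)=(0.2855,0.9584)
member 1 (0-2): L=2.2680, (cx,cy)=(1.0000,0.0000)
member 2 (1-2): L=3.8147, (cx,cy)=(0.3114,-0.9503)
member 3 (1-3): L=2.1820, (cx,cy)=(0.9794,-0.2021)
member 4 (2-3): L=3.3224, (cx,cy)=(0.2856,0.9583)
member 5 (2-4): L=2.3710, (cx,cy)=(1.0000,0.0000)
member 6 (3-4): L=3.4871, (cx,cy)=(0.4078,-0.9131)
member 7 (3-5): L=2.4074, (cx,cy)=(0.9899,0.1421)
member 8 (4-5): L=3.6546, (cx,cy)=(0.2630,0.9648)
solve A·x = −loads:
  F[0-1] = +499.2983 N (tension)
  F[0-2] = +3138.5862 N (tension)
  F[1-2] = -3181.7090 N (compression)
  F[1-3] = +1168.6998 N (tension)
  F[2-3] = +3154.9226 N (tension)
  F[2-4] = +1246.5602 N (tension)
  F[3-4] = -3056.8869 N (compression)
  F[3-5] = +0.0000 N (tension)
  F[4-5] = -0.0000 N (compression)
  Rx@0 = -3281.1500 N
  Ry@0 = -478.5127 N
  Ry@4 = +2791.1727 N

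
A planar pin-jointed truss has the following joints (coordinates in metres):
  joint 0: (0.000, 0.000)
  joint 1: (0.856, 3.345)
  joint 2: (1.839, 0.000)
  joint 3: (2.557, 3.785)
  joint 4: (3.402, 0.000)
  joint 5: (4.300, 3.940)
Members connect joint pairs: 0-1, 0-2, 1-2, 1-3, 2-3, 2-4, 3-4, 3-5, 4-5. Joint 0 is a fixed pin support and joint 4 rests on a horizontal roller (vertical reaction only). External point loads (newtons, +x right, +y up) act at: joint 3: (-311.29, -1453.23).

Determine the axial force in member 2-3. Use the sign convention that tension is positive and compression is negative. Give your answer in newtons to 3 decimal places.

-624.761

N=6 nodes, M=9 members, R=3 reactions → 2N=12, M+R=12
member 0 (0-1): L=3.4528, (cx,cy)=(0.2479,0.9688)
member 1 (0-2): L=1.8390, (cx,cy)=(1.0000,0.0000)
member 2 (1-2): L=3.4864, (cx,cy)=(0.2819,-0.9594)
member 3 (1-3): L=1.7570, (cx,cy)=(0.9681,0.2504)
member 4 (2-3): L=3.8525, (cx,cy)=(0.1864,0.9825)
member 5 (2-4): L=1.5630, (cx,cy)=(1.0000,0.0000)
member 6 (3-4): L=3.8782, (cx,cy)=(0.2179,-0.9760)
member 7 (3-5): L=1.7499, (cx,cy)=(0.9961,0.0886)
member 8 (4-5): L=4.0410, (cx,cy)=(0.2222,0.9750)
solve A·x = −loads:
  F[0-1] = -730.0854 N (compression)
  F[0-2] = -130.2906 N (compression)
  F[1-2] = +639.7700 N (tension)
  F[1-3] = -373.2764 N (compression)
  F[2-3] = -624.7605 N (compression)
  F[2-4] = +166.5301 N (tension)
  F[3-4] = -764.2995 N (compression)
  F[3-5] = +0.0000 N (tension)
  F[4-5] = +0.0000 N (tension)
  Rx@0 = +311.2900 N
  Ry@0 = +707.2934 N
  Ry@4 = +745.9366 N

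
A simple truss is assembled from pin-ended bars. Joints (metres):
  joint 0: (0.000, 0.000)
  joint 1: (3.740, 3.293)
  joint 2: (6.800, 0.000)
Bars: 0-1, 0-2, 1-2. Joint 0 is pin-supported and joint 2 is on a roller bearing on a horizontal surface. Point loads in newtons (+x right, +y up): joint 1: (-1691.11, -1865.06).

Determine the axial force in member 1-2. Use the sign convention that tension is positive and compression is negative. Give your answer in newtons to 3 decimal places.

-282.354

N=3 nodes, M=3 members, R=3 reactions → 2N=6, M+R=6
member 0 (0-1): L=4.9831, (cx,cy)=(0.7505,0.6608)
member 1 (0-2): L=6.8000, (cx,cy)=(1.0000,0.0000)
member 2 (1-2): L=4.4953, (cx,cy)=(0.6807,-0.7325)
solve A·x = −loads:
  F[0-1] = -2509.2963 N (compression)
  F[0-2] = +192.2030 N (tension)
  F[1-2] = -282.3544 N (compression)
  Rx@0 = +1691.1100 N
  Ry@0 = +1658.2219 N
  Ry@2 = +206.8381 N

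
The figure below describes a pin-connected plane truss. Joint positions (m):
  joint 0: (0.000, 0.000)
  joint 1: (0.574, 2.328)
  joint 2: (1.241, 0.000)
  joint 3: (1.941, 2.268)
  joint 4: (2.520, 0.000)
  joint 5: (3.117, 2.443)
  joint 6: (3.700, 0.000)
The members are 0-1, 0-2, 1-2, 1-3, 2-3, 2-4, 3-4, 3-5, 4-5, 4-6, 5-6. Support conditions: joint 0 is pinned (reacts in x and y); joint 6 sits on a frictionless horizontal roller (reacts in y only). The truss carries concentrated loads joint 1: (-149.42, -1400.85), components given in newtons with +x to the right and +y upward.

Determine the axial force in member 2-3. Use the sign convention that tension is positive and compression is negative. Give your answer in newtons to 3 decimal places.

N=7 nodes, M=11 members, R=3 reactions → 2N=14, M+R=14
member 0 (0-1): L=2.3977, (cx,cy)=(0.2394,0.9709)
member 1 (0-2): L=1.2410, (cx,cy)=(1.0000,0.0000)
member 2 (1-2): L=2.4217, (cx,cy)=(0.2754,-0.9613)
member 3 (1-3): L=1.3683, (cx,cy)=(0.9990,-0.0438)
member 4 (2-3): L=2.3736, (cx,cy)=(0.2949,0.9555)
member 5 (2-4): L=1.2790, (cx,cy)=(1.0000,0.0000)
member 6 (3-4): L=2.3407, (cx,cy)=(0.2474,-0.9689)
member 7 (3-5): L=1.1889, (cx,cy)=(0.9891,0.1472)
member 8 (4-5): L=2.5149, (cx,cy)=(0.2374,0.9714)
member 9 (4-6): L=1.1800, (cx,cy)=(1.0000,0.0000)
member 10 (5-6): L=2.5116, (cx,cy)=(0.2321,-0.9727)
solve A·x = −loads:
  F[0-1] = -1315.8027 N (compression)
  F[0-2] = +165.5754 N (tension)
  F[1-2] = -122.2464 N (compression)
  F[1-3] = -132.0321 N (compression)
  F[2-3] = +122.9881 N (tension)
  F[2-4] = +95.6341 N (tension)
  F[3-4] = -136.7548 N (compression)
  F[3-5] = -62.4873 N (compression)
  F[4-5] = +136.4041 N (tension)
  F[4-6] = +29.4263 N (tension)
  F[5-6] = -126.7701 N (compression)
  Rx@0 = +149.4200 N
  Ry@0 = +1277.5424 N
  Ry@6 = +123.3076 N

122.988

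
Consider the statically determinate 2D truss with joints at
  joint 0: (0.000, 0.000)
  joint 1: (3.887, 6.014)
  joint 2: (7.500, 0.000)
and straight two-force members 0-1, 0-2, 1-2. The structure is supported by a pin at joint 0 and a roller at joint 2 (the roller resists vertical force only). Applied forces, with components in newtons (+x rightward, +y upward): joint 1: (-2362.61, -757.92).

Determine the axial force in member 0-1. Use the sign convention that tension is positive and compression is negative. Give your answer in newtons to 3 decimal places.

-2690.493

N=3 nodes, M=3 members, R=3 reactions → 2N=6, M+R=6
member 0 (0-1): L=7.1608, (cx,cy)=(0.5428,0.8399)
member 1 (0-2): L=7.5000, (cx,cy)=(1.0000,0.0000)
member 2 (1-2): L=7.0158, (cx,cy)=(0.5150,-0.8572)
solve A·x = −loads:
  F[0-1] = -2690.4932 N (compression)
  F[0-2] = -902.1647 N (compression)
  F[1-2] = +1751.8518 N (tension)
  Rx@0 = +2362.6100 N
  Ry@0 = +2259.6135 N
  Ry@2 = -1501.6935 N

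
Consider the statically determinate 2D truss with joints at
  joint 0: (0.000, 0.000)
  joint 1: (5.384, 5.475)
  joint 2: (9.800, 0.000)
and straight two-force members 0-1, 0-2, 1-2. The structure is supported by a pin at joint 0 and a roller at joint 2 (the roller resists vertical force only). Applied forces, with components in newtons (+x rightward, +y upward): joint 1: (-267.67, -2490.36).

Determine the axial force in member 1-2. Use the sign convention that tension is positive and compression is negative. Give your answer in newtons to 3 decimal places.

N=3 nodes, M=3 members, R=3 reactions → 2N=6, M+R=6
member 0 (0-1): L=7.6787, (cx,cy)=(0.7012,0.7130)
member 1 (0-2): L=9.8000, (cx,cy)=(1.0000,0.0000)
member 2 (1-2): L=7.0340, (cx,cy)=(0.6278,-0.7784)
solve A·x = −loads:
  F[0-1] = -1783.6096 N (compression)
  F[0-2] = +982.9195 N (tension)
  F[1-2] = -1565.6300 N (compression)
  Rx@0 = +267.6700 N
  Ry@0 = +1271.7268 N
  Ry@2 = +1218.6332 N

-1565.630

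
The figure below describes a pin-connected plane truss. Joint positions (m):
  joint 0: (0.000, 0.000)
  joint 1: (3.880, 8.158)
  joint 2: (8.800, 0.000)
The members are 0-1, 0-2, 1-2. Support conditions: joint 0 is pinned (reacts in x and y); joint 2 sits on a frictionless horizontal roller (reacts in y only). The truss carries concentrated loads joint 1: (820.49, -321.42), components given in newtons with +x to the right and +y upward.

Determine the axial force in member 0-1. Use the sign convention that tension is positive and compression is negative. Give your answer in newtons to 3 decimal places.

N=3 nodes, M=3 members, R=3 reactions → 2N=6, M+R=6
member 0 (0-1): L=9.0337, (cx,cy)=(0.4295,0.9031)
member 1 (0-2): L=8.8000, (cx,cy)=(1.0000,0.0000)
member 2 (1-2): L=9.5268, (cx,cy)=(0.5164,-0.8563)
solve A·x = −loads:
  F[0-1] = +643.2854 N (tension)
  F[0-2] = +544.1965 N (tension)
  F[1-2] = -1053.7470 N (compression)
  Rx@0 = -820.4900 N
  Ry@0 = -580.9285 N
  Ry@2 = +902.3485 N

643.285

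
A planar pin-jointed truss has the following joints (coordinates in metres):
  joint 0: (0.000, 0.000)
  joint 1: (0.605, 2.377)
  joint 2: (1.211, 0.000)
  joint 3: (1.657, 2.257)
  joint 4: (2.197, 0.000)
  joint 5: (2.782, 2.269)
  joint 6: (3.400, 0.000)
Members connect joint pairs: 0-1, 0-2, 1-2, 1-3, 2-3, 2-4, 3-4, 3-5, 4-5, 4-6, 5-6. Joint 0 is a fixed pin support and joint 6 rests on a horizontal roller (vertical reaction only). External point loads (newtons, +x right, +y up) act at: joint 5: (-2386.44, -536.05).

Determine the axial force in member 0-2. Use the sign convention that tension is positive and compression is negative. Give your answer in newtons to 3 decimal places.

N=7 nodes, M=11 members, R=3 reactions → 2N=14, M+R=14
member 0 (0-1): L=2.4528, (cx,cy)=(0.2467,0.9691)
member 1 (0-2): L=1.2110, (cx,cy)=(1.0000,0.0000)
member 2 (1-2): L=2.4530, (cx,cy)=(0.2470,-0.9690)
member 3 (1-3): L=1.0588, (cx,cy)=(0.9936,-0.1133)
member 4 (2-3): L=2.3006, (cx,cy)=(0.1939,0.9810)
member 5 (2-4): L=0.9860, (cx,cy)=(1.0000,0.0000)
member 6 (3-4): L=2.3207, (cx,cy)=(0.2327,-0.9726)
member 7 (3-5): L=1.1251, (cx,cy)=(0.9999,0.0107)
member 8 (4-5): L=2.3432, (cx,cy)=(0.2497,0.9683)
member 9 (4-6): L=1.2030, (cx,cy)=(1.0000,0.0000)
member 10 (5-6): L=2.3517, (cx,cy)=(0.2628,-0.9649)
solve A·x = −loads:
  F[0-1] = -1743.9154 N (compression)
  F[0-2] = -1956.2886 N (compression)
  F[1-2] = +1848.4827 N (tension)
  F[1-3] = -892.5535 N (compression)
  F[2-3] = -1825.8258 N (compression)
  F[2-4] = -1145.6849 N (compression)
  F[3-4] = +1719.7340 N (tension)
  F[3-5] = -1641.0106 N (compression)
  F[4-5] = -1727.2240 N (compression)
  F[4-6] = -314.3064 N (compression)
  F[5-6] = +1196.0203 N (tension)
  Rx@0 = +2386.4400 N
  Ry@0 = +1690.0327 N
  Ry@6 = -1153.9827 N

-1956.289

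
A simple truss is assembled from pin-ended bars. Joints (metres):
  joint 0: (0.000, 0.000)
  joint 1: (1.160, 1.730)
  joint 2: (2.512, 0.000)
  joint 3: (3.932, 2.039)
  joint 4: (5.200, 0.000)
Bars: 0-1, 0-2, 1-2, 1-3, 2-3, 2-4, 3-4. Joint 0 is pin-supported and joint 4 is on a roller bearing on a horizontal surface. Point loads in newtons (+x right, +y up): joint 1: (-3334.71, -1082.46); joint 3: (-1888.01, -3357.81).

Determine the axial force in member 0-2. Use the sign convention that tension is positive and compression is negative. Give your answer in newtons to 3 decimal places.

N=5 nodes, M=7 members, R=3 reactions → 2N=10, M+R=10
member 0 (0-1): L=2.0829, (cx,cy)=(0.5569,0.8306)
member 1 (0-2): L=2.5120, (cx,cy)=(1.0000,0.0000)
member 2 (1-2): L=2.1956, (cx,cy)=(0.6158,-0.7879)
member 3 (1-3): L=2.7892, (cx,cy)=(0.9938,0.1108)
member 4 (2-3): L=2.4847, (cx,cy)=(0.5715,0.8206)
member 5 (2-4): L=2.6880, (cx,cy)=(1.0000,0.0000)
member 6 (3-4): L=2.4011, (cx,cy)=(0.5281,-0.8492)
solve A·x = −loads:
  F[0-1] = -4225.4438 N (compression)
  F[0-2] = -2869.5109 N (compression)
  F[1-2] = +2961.2076 N (tension)
  F[1-3] = -847.1299 N (compression)
  F[2-3] = -2843.2728 N (compression)
  F[2-4] = +578.8042 N (tension)
  F[3-4] = -1096.0366 N (compression)
  Rx@0 = +5222.7200 N
  Ry@0 = +3509.5273 N
  Ry@4 = +930.7427 N

-2869.511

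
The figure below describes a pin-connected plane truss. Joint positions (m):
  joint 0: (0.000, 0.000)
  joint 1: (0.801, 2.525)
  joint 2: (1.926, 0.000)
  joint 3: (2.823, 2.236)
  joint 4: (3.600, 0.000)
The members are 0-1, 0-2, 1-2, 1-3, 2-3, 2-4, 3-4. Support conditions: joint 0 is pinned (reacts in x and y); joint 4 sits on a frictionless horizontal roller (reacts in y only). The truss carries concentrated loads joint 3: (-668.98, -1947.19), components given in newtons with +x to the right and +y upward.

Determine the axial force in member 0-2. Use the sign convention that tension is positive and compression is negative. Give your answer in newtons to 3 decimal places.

-403.848

N=5 nodes, M=7 members, R=3 reactions → 2N=10, M+R=10
member 0 (0-1): L=2.6490, (cx,cy)=(0.3024,0.9532)
member 1 (0-2): L=1.9260, (cx,cy)=(1.0000,0.0000)
member 2 (1-2): L=2.7643, (cx,cy)=(0.4070,-0.9134)
member 3 (1-3): L=2.0425, (cx,cy)=(0.9899,-0.1415)
member 4 (2-3): L=2.4092, (cx,cy)=(0.3723,0.9281)
member 5 (2-4): L=1.6740, (cx,cy)=(1.0000,0.0000)
member 6 (3-4): L=2.3672, (cx,cy)=(0.3282,-0.9446)
solve A·x = −loads:
  F[0-1] = -876.8252 N (compression)
  F[0-2] = -403.8476 N (compression)
  F[1-2] = +1021.5188 N (tension)
  F[1-3] = -687.7868 N (compression)
  F[2-3] = -1005.3768 N (compression)
  F[2-4] = +386.2102 N (tension)
  F[3-4] = -1176.6018 N (compression)
  Rx@0 = +668.9800 N
  Ry@0 = +835.7794 N
  Ry@4 = +1111.4106 N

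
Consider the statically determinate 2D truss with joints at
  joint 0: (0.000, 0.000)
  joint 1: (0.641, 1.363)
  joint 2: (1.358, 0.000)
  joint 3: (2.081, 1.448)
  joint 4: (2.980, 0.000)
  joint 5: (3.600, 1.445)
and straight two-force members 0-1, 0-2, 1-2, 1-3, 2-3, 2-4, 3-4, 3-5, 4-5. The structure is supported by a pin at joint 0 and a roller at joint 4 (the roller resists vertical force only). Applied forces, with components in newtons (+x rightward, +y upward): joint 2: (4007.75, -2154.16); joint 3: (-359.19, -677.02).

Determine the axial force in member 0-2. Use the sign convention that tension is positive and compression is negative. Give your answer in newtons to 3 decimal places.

N=6 nodes, M=9 members, R=3 reactions → 2N=12, M+R=12
member 0 (0-1): L=1.5062, (cx,cy)=(0.4256,0.9049)
member 1 (0-2): L=1.3580, (cx,cy)=(1.0000,0.0000)
member 2 (1-2): L=1.5401, (cx,cy)=(0.4656,-0.8850)
member 3 (1-3): L=1.4425, (cx,cy)=(0.9983,0.0589)
member 4 (2-3): L=1.6185, (cx,cy)=(0.4467,0.8947)
member 5 (2-4): L=1.6220, (cx,cy)=(1.0000,0.0000)
member 6 (3-4): L=1.7044, (cx,cy)=(0.5275,-0.8496)
member 7 (3-5): L=1.5190, (cx,cy)=(1.0000,-0.0020)
member 8 (4-5): L=1.5724, (cx,cy)=(0.3943,0.9190)
solve A·x = −loads:
  F[0-1] = -1714.2585 N (compression)
  F[0-2] = +4378.1025 N (tension)
  F[1-2] = +1652.8375 N (tension)
  F[1-3] = -1501.6453 N (compression)
  F[2-3] = +772.7629 N (tension)
  F[2-4] = +794.6380 N (tension)
  F[3-4] = -1506.5224 N (compression)
  F[3-5] = -0.0000 N (tension)
  F[4-5] = +0.0000 N (tension)
  Rx@0 = -3648.5600 N
  Ry@0 = +1551.2737 N
  Ry@4 = +1279.9063 N

4378.103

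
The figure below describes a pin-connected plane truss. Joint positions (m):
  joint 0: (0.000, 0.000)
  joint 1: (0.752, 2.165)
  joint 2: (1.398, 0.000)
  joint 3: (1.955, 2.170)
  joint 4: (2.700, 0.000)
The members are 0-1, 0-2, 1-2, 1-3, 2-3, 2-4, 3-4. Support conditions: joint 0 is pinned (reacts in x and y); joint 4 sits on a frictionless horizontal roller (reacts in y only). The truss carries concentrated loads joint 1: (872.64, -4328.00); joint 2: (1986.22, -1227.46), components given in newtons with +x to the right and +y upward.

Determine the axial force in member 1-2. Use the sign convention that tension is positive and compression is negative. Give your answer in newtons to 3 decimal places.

-1377.081

N=5 nodes, M=7 members, R=3 reactions → 2N=10, M+R=10
member 0 (0-1): L=2.2919, (cx,cy)=(0.3281,0.9446)
member 1 (0-2): L=1.3980, (cx,cy)=(1.0000,0.0000)
member 2 (1-2): L=2.2593, (cx,cy)=(0.2859,-0.9583)
member 3 (1-3): L=1.2030, (cx,cy)=(1.0000,0.0042)
member 4 (2-3): L=2.2403, (cx,cy)=(0.2486,0.9686)
member 5 (2-4): L=1.3020, (cx,cy)=(1.0000,0.0000)
member 6 (3-4): L=2.2943, (cx,cy)=(0.3247,-0.9458)
solve A·x = −loads:
  F[0-1] = -3191.4367 N (compression)
  F[0-2] = +3906.0165 N (tension)
  F[1-2] = -1377.0813 N (compression)
  F[1-3] = -1526.0658 N (compression)
  F[2-3] = +2629.6191 N (tension)
  F[2-4] = +872.2706 N (tension)
  F[3-4] = -2686.2709 N (compression)
  Rx@0 = -2858.8600 N
  Ry@0 = +3014.7523 N
  Ry@4 = +2540.7077 N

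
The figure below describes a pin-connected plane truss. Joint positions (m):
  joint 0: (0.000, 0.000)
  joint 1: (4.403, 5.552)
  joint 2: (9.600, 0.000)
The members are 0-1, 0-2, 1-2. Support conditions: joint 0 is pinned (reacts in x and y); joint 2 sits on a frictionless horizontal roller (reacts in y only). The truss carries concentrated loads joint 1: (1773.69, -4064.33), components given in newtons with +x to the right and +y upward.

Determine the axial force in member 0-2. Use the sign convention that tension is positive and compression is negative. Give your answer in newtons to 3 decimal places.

2705.091

N=3 nodes, M=3 members, R=3 reactions → 2N=6, M+R=6
member 0 (0-1): L=7.0860, (cx,cy)=(0.6214,0.7835)
member 1 (0-2): L=9.6000, (cx,cy)=(1.0000,0.0000)
member 2 (1-2): L=7.6048, (cx,cy)=(0.6834,-0.7301)
solve A·x = −loads:
  F[0-1] = -1498.9527 N (compression)
  F[0-2] = +2705.0910 N (tension)
  F[1-2] = -3958.3933 N (compression)
  Rx@0 = -1773.6900 N
  Ry@0 = +1174.4579 N
  Ry@2 = +2889.8721 N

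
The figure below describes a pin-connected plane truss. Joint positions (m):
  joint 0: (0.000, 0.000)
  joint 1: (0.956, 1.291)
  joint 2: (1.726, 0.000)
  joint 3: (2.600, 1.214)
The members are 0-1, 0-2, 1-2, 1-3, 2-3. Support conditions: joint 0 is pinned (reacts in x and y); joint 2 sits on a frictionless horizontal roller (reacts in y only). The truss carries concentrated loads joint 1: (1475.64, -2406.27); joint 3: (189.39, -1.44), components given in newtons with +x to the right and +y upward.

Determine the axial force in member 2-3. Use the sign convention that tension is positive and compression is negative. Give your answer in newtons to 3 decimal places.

N=4 nodes, M=5 members, R=3 reactions → 2N=8, M+R=8
member 0 (0-1): L=1.6064, (cx,cy)=(0.5951,0.8036)
member 1 (0-2): L=1.7260, (cx,cy)=(1.0000,0.0000)
member 2 (1-2): L=1.5032, (cx,cy)=(0.5122,-0.8588)
member 3 (1-3): L=1.6458, (cx,cy)=(0.9989,-0.0468)
member 4 (2-3): L=1.4959, (cx,cy)=(0.5843,0.8116)
solve A·x = −loads:
  F[0-1] = +204.3133 N (tension)
  F[0-2] = +1543.4414 N (tension)
  F[1-2] = -3002.9964 N (compression)
  F[1-3] = +184.4170 N (tension)
  F[2-3] = +8.8571 N (tension)
  Rx@0 = -1665.0300 N
  Ry@0 = -164.1955 N
  Ry@2 = +2571.9055 N

8.857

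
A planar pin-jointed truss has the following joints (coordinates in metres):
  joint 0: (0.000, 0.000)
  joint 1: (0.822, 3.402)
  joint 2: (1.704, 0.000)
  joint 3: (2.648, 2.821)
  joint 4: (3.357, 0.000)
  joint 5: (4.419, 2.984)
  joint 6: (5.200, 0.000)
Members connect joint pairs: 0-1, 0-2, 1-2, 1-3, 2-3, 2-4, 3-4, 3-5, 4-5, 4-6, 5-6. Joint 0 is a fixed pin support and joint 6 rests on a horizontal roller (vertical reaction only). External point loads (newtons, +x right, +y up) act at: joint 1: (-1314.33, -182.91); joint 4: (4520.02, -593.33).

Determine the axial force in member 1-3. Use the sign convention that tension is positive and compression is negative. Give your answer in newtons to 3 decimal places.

N=7 nodes, M=11 members, R=3 reactions → 2N=14, M+R=14
member 0 (0-1): L=3.4999, (cx,cy)=(0.2349,0.9720)
member 1 (0-2): L=1.7040, (cx,cy)=(1.0000,0.0000)
member 2 (1-2): L=3.5145, (cx,cy)=(0.2510,-0.9680)
member 3 (1-3): L=1.9162, (cx,cy)=(0.9529,-0.3032)
member 4 (2-3): L=2.9748, (cx,cy)=(0.3173,0.9483)
member 5 (2-4): L=1.6530, (cx,cy)=(1.0000,0.0000)
member 6 (3-4): L=2.9087, (cx,cy)=(0.2437,-0.9698)
member 7 (3-5): L=1.7785, (cx,cy)=(0.9958,0.0917)
member 8 (4-5): L=3.1673, (cx,cy)=(0.3353,0.9421)
member 9 (4-6): L=1.8430, (cx,cy)=(1.0000,0.0000)
member 10 (5-6): L=3.0845, (cx,cy)=(0.2532,-0.9674)
solve A·x = −loads:
  F[0-1] = -1259.3884 N (compression)
  F[0-2] = +3501.4750 N (tension)
  F[1-2] = +807.4902 N (tension)
  F[1-3] = +856.2005 N (tension)
  F[2-3] = -824.2512 N (compression)
  F[2-4] = +3965.6897 N (tension)
  F[3-4] = +1100.7769 N (tension)
  F[3-5] = +287.2261 N (tension)
  F[4-5] = -503.3853 N (compression)
  F[4-6] = -117.2340 N (compression)
  F[5-6] = +463.0088 N (tension)
  Rx@0 = -3205.6900 N
  Ry@0 = +1224.1611 N
  Ry@6 = -447.9211 N

856.201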